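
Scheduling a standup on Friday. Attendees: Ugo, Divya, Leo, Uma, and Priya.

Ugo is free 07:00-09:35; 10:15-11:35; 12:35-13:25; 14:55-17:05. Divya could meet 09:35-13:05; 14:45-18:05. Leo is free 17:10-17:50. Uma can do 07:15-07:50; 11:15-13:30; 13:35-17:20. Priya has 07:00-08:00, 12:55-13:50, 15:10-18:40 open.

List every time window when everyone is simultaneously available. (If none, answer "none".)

Ugo ∩ Divya: 10:15-11:35, 12:35-13:05, 14:55-17:05.
Ugo ∩ Divya ∩ Leo: ∅.
Ugo ∩ Divya ∩ Leo ∩ Uma: ∅.
Ugo ∩ Divya ∩ Leo ∩ Uma ∩ Priya: ∅.
There is no time when everyone is free.

none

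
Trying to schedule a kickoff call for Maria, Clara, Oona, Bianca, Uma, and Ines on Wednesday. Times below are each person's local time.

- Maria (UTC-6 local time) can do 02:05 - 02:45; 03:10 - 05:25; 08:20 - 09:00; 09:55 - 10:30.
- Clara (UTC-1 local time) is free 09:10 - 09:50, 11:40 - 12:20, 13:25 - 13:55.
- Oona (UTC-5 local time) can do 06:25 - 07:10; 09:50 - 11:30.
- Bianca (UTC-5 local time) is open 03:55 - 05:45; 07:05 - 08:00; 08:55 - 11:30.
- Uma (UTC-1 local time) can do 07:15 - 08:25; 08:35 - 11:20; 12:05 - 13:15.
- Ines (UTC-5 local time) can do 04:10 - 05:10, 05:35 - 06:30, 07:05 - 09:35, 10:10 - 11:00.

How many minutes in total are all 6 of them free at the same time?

0

Maria in UTC: 08:05-08:45, 09:10-11:25, 14:20-15:00, 15:55-16:30 (add 6h to convert from UTC-6).
Clara in UTC: 10:10-10:50, 12:40-13:20, 14:25-14:55 (add 1h to convert from UTC-1).
Oona in UTC: 11:25-12:10, 14:50-16:30 (add 5h to convert from UTC-5).
Bianca in UTC: 08:55-10:45, 12:05-13:00, 13:55-16:30 (add 5h to convert from UTC-5).
Uma in UTC: 08:15-09:25, 09:35-12:20, 13:05-14:15 (add 1h to convert from UTC-1).
Ines in UTC: 09:10-10:10, 10:35-11:30, 12:05-14:35, 15:10-16:00 (add 5h to convert from UTC-5).
Maria ∩ Clara: 10:10-10:50, 14:25-14:55.
Maria ∩ Clara ∩ Oona: 14:50-14:55.
Maria ∩ Clara ∩ Oona ∩ Bianca: 14:50-14:55.
Maria ∩ Clara ∩ Oona ∩ Bianca ∩ Uma: ∅.
Maria ∩ Clara ∩ Oona ∩ Bianca ∩ Uma ∩ Ines: ∅.
There is no time when everyone is free.
There is no common window, so the total is 0 minutes.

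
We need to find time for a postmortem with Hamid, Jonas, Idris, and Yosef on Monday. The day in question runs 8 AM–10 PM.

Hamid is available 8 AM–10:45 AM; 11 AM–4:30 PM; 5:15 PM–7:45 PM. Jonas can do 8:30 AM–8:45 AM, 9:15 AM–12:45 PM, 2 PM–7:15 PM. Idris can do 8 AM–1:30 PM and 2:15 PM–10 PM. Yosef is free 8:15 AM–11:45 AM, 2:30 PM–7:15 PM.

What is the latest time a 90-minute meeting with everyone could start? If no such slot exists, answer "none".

17:45

Hamid ∩ Jonas: 08:30-08:45, 09:15-10:45, 11:00-12:45, 14:00-16:30, 17:15-19:15.
Hamid ∩ Jonas ∩ Idris: 08:30-08:45, 09:15-10:45, 11:00-12:45, 14:15-16:30, 17:15-19:15.
Hamid ∩ Jonas ∩ Idris ∩ Yosef: 08:30-08:45, 09:15-10:45, 11:00-11:45, 14:30-16:30, 17:15-19:15.
Those are the intersection windows.
The last common window of at least 90 minutes is 17:15-19:15; a 90-minute meeting can start as late as 17:45 and still end by 19:15.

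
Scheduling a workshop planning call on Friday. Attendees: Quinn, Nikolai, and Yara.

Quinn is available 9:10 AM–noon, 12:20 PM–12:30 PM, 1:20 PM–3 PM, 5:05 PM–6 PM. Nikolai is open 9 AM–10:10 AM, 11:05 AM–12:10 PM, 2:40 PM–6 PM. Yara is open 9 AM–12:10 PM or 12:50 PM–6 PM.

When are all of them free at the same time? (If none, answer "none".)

09:10-10:10, 11:05-12:00, 14:40-15:00, 17:05-18:00

Quinn ∩ Nikolai: 09:10-10:10, 11:05-12:00, 14:40-15:00, 17:05-18:00.
Quinn ∩ Nikolai ∩ Yara: 09:10-10:10, 11:05-12:00, 14:40-15:00, 17:05-18:00.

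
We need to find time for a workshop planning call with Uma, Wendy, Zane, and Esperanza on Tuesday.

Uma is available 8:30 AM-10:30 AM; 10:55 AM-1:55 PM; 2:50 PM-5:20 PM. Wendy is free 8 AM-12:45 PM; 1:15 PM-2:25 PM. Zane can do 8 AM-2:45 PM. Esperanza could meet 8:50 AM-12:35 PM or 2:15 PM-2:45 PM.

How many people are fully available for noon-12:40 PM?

3

Uma, Wendy, and Zane can make the full 12:00-12:40 slot — that's 3.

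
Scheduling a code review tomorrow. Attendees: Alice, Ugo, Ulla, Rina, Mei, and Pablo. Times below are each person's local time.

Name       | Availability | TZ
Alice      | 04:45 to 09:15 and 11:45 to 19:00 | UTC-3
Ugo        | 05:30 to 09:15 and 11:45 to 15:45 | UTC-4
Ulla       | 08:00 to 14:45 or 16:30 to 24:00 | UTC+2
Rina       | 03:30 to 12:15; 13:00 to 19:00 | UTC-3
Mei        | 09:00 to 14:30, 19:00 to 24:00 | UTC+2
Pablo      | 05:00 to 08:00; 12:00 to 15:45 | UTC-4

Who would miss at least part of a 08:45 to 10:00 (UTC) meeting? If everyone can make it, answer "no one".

Alice in UTC: 07:45-12:15, 14:45-22:00 (add 3h to convert from UTC-3).
Ugo in UTC: 09:30-13:15, 15:45-19:45 (add 4h to convert from UTC-4).
Ulla in UTC: 06:00-12:45, 14:30-22:00 (subtract 2h to convert from UTC+2).
Rina in UTC: 06:30-15:15, 16:00-22:00 (add 3h to convert from UTC-3).
Mei in UTC: 07:00-12:30, 17:00-22:00 (subtract 2h to convert from UTC+2).
Pablo in UTC: 09:00-12:00, 16:00-19:45 (add 4h to convert from UTC-4).
Alice: free for 08:45-10:00. Ugo: not fully free for 08:45-10:00. Ulla: free for 08:45-10:00. Rina: free for 08:45-10:00. Mei: free for 08:45-10:00. Pablo: not fully free for 08:45-10:00.

Pablo, Ugo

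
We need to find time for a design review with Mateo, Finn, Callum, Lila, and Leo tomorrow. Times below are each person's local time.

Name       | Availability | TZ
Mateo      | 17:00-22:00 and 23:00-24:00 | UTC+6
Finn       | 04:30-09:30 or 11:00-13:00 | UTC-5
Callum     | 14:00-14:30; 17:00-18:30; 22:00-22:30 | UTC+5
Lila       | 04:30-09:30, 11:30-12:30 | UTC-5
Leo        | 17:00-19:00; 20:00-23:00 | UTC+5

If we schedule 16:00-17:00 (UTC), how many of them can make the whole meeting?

2

Mateo in UTC: 11:00-16:00, 17:00-18:00 (subtract 6h to convert from UTC+6).
Finn in UTC: 09:30-14:30, 16:00-18:00 (add 5h to convert from UTC-5).
Callum in UTC: 09:00-09:30, 12:00-13:30, 17:00-17:30 (subtract 5h to convert from UTC+5).
Lila in UTC: 09:30-14:30, 16:30-17:30 (add 5h to convert from UTC-5).
Leo in UTC: 12:00-14:00, 15:00-18:00 (subtract 5h to convert from UTC+5).
Finn and Leo can make the full 16:00-17:00 slot — that's 2.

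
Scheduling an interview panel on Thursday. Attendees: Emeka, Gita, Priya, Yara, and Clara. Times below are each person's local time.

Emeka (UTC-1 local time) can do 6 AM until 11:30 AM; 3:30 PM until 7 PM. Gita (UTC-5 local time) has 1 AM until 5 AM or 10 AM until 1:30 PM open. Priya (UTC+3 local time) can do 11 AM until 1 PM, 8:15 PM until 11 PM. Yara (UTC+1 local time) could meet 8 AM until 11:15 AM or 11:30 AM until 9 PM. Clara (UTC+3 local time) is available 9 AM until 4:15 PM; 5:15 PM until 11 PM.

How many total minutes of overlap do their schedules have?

195

Emeka in UTC: 07:00-12:30, 16:30-20:00 (add 1h to convert from UTC-1).
Gita in UTC: 06:00-10:00, 15:00-18:30 (add 5h to convert from UTC-5).
Priya in UTC: 08:00-10:00, 17:15-20:00 (subtract 3h to convert from UTC+3).
Yara in UTC: 07:00-10:15, 10:30-20:00 (subtract 1h to convert from UTC+1).
Clara in UTC: 06:00-13:15, 14:15-20:00 (subtract 3h to convert from UTC+3).
Emeka ∩ Gita: 07:00-10:00, 16:30-18:30.
Emeka ∩ Gita ∩ Priya: 08:00-10:00, 17:15-18:30.
Emeka ∩ Gita ∩ Priya ∩ Yara: 08:00-10:00, 17:15-18:30.
Emeka ∩ Gita ∩ Priya ∩ Yara ∩ Clara: 08:00-10:00, 17:15-18:30.
Those are the intersection windows.
Summing the common windows: 120 + 75 = 195 minutes.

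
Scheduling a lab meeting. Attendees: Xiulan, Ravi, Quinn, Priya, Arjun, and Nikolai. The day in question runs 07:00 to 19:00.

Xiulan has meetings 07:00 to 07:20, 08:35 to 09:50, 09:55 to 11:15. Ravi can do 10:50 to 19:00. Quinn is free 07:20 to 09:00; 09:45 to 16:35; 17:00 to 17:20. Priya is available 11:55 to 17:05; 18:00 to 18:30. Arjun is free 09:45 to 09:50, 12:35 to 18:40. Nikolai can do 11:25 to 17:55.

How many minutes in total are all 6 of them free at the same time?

245

Xiulan free: 07:20-08:35, 09:50-09:55, 11:15-19:00 (invert busy blocks within the working day).
Ravi free: 10:50-19:00.
Quinn free: 07:20-09:00, 09:45-16:35, 17:00-17:20.
Priya free: 11:55-17:05, 18:00-18:30.
Arjun free: 09:45-09:50, 12:35-18:40.
Nikolai free: 11:25-17:55.
Xiulan ∩ Ravi: 11:15-19:00.
Xiulan ∩ Ravi ∩ Quinn: 11:15-16:35, 17:00-17:20.
Xiulan ∩ Ravi ∩ Quinn ∩ Priya: 11:55-16:35, 17:00-17:05.
Xiulan ∩ Ravi ∩ Quinn ∩ Priya ∩ Arjun: 12:35-16:35, 17:00-17:05.
Xiulan ∩ Ravi ∩ Quinn ∩ Priya ∩ Arjun ∩ Nikolai: 12:35-16:35, 17:00-17:05.
Summing the common windows: 240 + 5 = 245 minutes.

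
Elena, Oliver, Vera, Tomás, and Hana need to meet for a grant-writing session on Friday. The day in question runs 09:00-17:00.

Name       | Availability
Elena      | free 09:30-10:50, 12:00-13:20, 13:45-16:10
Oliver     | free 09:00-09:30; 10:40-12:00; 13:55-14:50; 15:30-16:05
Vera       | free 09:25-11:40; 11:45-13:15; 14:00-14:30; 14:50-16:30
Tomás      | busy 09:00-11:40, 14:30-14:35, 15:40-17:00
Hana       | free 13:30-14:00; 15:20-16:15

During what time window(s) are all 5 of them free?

15:30-15:40

Elena free: 09:30-10:50, 12:00-13:20, 13:45-16:10.
Oliver free: 09:00-09:30, 10:40-12:00, 13:55-14:50, 15:30-16:05.
Vera free: 09:25-11:40, 11:45-13:15, 14:00-14:30, 14:50-16:30.
Tomás free: 11:40-14:30, 14:35-15:40 (invert busy blocks within the working day).
Hana free: 13:30-14:00, 15:20-16:15.
Elena ∩ Oliver: 10:40-10:50, 13:55-14:50, 15:30-16:05.
Elena ∩ Oliver ∩ Vera: 10:40-10:50, 14:00-14:30, 15:30-16:05.
Elena ∩ Oliver ∩ Vera ∩ Tomás: 14:00-14:30, 15:30-15:40.
Elena ∩ Oliver ∩ Vera ∩ Tomás ∩ Hana: 15:30-15:40.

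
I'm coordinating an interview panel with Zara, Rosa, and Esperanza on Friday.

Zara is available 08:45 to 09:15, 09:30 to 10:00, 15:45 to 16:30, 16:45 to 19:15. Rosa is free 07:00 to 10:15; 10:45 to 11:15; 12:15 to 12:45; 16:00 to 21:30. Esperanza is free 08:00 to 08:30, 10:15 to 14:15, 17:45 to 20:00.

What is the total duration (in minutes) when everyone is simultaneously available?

90

Zara ∩ Rosa: 08:45-09:15, 09:30-10:00, 16:00-16:30, 16:45-19:15.
Zara ∩ Rosa ∩ Esperanza: 17:45-19:15.
Those are the intersection windows.
That's a single block of 90 minutes.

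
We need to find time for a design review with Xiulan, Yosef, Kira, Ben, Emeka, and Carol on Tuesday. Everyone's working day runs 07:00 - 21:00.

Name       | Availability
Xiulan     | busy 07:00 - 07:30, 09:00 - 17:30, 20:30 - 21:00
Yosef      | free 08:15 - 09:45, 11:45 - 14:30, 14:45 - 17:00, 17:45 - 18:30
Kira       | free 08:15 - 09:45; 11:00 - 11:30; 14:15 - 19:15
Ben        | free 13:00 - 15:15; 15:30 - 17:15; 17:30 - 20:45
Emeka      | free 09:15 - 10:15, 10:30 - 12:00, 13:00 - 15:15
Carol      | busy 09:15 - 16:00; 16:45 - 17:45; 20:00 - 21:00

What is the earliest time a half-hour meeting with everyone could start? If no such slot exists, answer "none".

Xiulan free: 07:30-09:00, 17:30-20:30 (invert busy blocks within the working day).
Yosef free: 08:15-09:45, 11:45-14:30, 14:45-17:00, 17:45-18:30.
Kira free: 08:15-09:45, 11:00-11:30, 14:15-19:15.
Ben free: 13:00-15:15, 15:30-17:15, 17:30-20:45.
Emeka free: 09:15-10:15, 10:30-12:00, 13:00-15:15.
Carol free: 07:00-09:15, 16:00-16:45, 17:45-20:00 (invert busy blocks within the working day).
Xiulan ∩ Yosef: 08:15-09:00, 17:45-18:30.
Xiulan ∩ Yosef ∩ Kira: 08:15-09:00, 17:45-18:30.
Xiulan ∩ Yosef ∩ Kira ∩ Ben: 17:45-18:30.
Xiulan ∩ Yosef ∩ Kira ∩ Ben ∩ Emeka: ∅.
Xiulan ∩ Yosef ∩ Kira ∩ Ben ∩ Emeka ∩ Carol: ∅.
There is no time when everyone is free.
No common window is at least 30 minutes long.

none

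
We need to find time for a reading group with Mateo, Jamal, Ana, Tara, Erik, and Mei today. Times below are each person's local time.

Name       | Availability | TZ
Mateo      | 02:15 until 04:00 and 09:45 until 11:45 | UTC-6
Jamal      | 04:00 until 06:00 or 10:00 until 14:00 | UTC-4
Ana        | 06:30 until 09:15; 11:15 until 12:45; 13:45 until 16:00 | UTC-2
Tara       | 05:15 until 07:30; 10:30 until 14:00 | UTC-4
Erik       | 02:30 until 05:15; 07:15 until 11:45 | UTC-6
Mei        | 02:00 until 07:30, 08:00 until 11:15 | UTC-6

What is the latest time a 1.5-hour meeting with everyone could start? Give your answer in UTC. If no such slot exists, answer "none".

Mateo in UTC: 08:15-10:00, 15:45-17:45 (add 6h to convert from UTC-6).
Jamal in UTC: 08:00-10:00, 14:00-18:00 (add 4h to convert from UTC-4).
Ana in UTC: 08:30-11:15, 13:15-14:45, 15:45-18:00 (add 2h to convert from UTC-2).
Tara in UTC: 09:15-11:30, 14:30-18:00 (add 4h to convert from UTC-4).
Erik in UTC: 08:30-11:15, 13:15-17:45 (add 6h to convert from UTC-6).
Mei in UTC: 08:00-13:30, 14:00-17:15 (add 6h to convert from UTC-6).
Mateo ∩ Jamal: 08:15-10:00, 15:45-17:45.
Mateo ∩ Jamal ∩ Ana: 08:30-10:00, 15:45-17:45.
Mateo ∩ Jamal ∩ Ana ∩ Tara: 09:15-10:00, 15:45-17:45.
Mateo ∩ Jamal ∩ Ana ∩ Tara ∩ Erik: 09:15-10:00, 15:45-17:45.
Mateo ∩ Jamal ∩ Ana ∩ Tara ∩ Erik ∩ Mei: 09:15-10:00, 15:45-17:15.
The last common window of at least 90 minutes is 15:45-17:15; a 90-minute meeting can start as late as 15:45 and still end by 17:15.

15:45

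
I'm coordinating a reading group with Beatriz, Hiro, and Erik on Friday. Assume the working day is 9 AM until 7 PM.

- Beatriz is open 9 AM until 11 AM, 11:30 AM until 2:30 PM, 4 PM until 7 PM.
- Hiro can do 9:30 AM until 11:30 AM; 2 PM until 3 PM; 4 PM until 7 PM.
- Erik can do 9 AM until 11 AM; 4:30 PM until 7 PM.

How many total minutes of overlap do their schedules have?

240

Beatriz ∩ Hiro: 09:30-11:00, 14:00-14:30, 16:00-19:00.
Beatriz ∩ Hiro ∩ Erik: 09:30-11:00, 16:30-19:00.
Those are the intersection windows.
Summing the common windows: 90 + 150 = 240 minutes.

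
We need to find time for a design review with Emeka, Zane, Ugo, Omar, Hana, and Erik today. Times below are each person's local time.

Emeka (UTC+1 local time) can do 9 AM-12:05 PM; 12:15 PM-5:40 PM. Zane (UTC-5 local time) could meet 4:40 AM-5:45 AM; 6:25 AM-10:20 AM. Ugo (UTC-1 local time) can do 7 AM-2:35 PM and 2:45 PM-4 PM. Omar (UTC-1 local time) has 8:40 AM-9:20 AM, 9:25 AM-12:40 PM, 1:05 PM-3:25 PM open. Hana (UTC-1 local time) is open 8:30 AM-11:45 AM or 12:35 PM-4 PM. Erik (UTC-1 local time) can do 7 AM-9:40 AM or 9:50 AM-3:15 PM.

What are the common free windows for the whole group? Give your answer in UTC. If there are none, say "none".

09:40-10:20, 10:25-10:40, 11:25-12:45, 13:35-13:40, 14:05-15:20

Emeka in UTC: 08:00-11:05, 11:15-16:40 (subtract 1h to convert from UTC+1).
Zane in UTC: 09:40-10:45, 11:25-15:20 (add 5h to convert from UTC-5).
Ugo in UTC: 08:00-15:35, 15:45-17:00 (add 1h to convert from UTC-1).
Omar in UTC: 09:40-10:20, 10:25-13:40, 14:05-16:25 (add 1h to convert from UTC-1).
Hana in UTC: 09:30-12:45, 13:35-17:00 (add 1h to convert from UTC-1).
Erik in UTC: 08:00-10:40, 10:50-16:15 (add 1h to convert from UTC-1).
Emeka ∩ Zane: 09:40-10:45, 11:25-15:20.
Emeka ∩ Zane ∩ Ugo: 09:40-10:45, 11:25-15:20.
Emeka ∩ Zane ∩ Ugo ∩ Omar: 09:40-10:20, 10:25-10:45, 11:25-13:40, 14:05-15:20.
Emeka ∩ Zane ∩ Ugo ∩ Omar ∩ Hana: 09:40-10:20, 10:25-10:45, 11:25-12:45, 13:35-13:40, 14:05-15:20.
Emeka ∩ Zane ∩ Ugo ∩ Omar ∩ Hana ∩ Erik: 09:40-10:20, 10:25-10:40, 11:25-12:45, 13:35-13:40, 14:05-15:20.
So the common availability across everyone is 09:40-10:20, 10:25-10:40, 11:25-12:45, 13:35-13:40, 14:05-15:20.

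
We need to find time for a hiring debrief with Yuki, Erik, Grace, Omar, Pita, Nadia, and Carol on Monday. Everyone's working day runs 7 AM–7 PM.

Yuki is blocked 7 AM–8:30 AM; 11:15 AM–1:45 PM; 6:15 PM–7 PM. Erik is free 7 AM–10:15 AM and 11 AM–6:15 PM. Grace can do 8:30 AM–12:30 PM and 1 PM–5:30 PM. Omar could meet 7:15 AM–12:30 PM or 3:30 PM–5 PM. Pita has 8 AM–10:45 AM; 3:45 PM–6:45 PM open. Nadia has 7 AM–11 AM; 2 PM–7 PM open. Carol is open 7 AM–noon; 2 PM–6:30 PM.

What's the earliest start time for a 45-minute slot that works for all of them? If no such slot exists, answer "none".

08:30

Yuki free: 08:30-11:15, 13:45-18:15 (invert busy blocks within the working day).
Erik free: 07:00-10:15, 11:00-18:15.
Grace free: 08:30-12:30, 13:00-17:30.
Omar free: 07:15-12:30, 15:30-17:00.
Pita free: 08:00-10:45, 15:45-18:45.
Nadia free: 07:00-11:00, 14:00-19:00.
Carol free: 07:00-12:00, 14:00-18:30.
Yuki ∩ Erik: 08:30-10:15, 11:00-11:15, 13:45-18:15.
Yuki ∩ Erik ∩ Grace: 08:30-10:15, 11:00-11:15, 13:45-17:30.
Yuki ∩ Erik ∩ Grace ∩ Omar: 08:30-10:15, 11:00-11:15, 15:30-17:00.
Yuki ∩ Erik ∩ Grace ∩ Omar ∩ Pita: 08:30-10:15, 15:45-17:00.
Yuki ∩ Erik ∩ Grace ∩ Omar ∩ Pita ∩ Nadia: 08:30-10:15, 15:45-17:00.
Yuki ∩ Erik ∩ Grace ∩ Omar ∩ Pita ∩ Nadia ∩ Carol: 08:30-10:15, 15:45-17:00.
The first common window of at least 45 minutes is 08:30-10:15, so the earliest start is 08:30.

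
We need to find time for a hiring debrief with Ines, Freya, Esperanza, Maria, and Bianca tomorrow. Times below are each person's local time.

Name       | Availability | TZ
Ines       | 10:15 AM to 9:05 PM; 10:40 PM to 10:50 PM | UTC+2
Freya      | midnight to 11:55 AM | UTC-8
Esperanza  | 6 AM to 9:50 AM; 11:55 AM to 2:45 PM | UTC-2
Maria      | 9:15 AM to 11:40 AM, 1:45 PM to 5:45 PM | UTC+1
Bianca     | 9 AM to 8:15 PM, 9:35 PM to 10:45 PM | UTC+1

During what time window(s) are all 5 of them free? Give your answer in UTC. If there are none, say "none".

Ines in UTC: 08:15-19:05, 20:40-20:50 (subtract 2h to convert from UTC+2).
Freya in UTC: 08:00-19:55 (add 8h to convert from UTC-8).
Esperanza in UTC: 08:00-11:50, 13:55-16:45 (add 2h to convert from UTC-2).
Maria in UTC: 08:15-10:40, 12:45-16:45 (subtract 1h to convert from UTC+1).
Bianca in UTC: 08:00-19:15, 20:35-21:45 (subtract 1h to convert from UTC+1).
Ines ∩ Freya: 08:15-19:05.
Ines ∩ Freya ∩ Esperanza: 08:15-11:50, 13:55-16:45.
Ines ∩ Freya ∩ Esperanza ∩ Maria: 08:15-10:40, 13:55-16:45.
Ines ∩ Freya ∩ Esperanza ∩ Maria ∩ Bianca: 08:15-10:40, 13:55-16:45.

08:15-10:40, 13:55-16:45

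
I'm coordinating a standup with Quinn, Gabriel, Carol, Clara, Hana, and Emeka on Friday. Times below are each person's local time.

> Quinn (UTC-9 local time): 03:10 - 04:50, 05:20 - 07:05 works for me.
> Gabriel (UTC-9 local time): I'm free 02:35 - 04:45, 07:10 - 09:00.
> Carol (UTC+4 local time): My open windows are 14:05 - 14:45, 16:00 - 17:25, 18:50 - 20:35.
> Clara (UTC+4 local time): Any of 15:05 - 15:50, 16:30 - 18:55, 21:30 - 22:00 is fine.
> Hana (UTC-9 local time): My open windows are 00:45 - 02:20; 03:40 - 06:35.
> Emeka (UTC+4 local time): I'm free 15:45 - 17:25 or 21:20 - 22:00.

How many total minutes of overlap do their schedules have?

Quinn in UTC: 12:10-13:50, 14:20-16:05 (add 9h to convert from UTC-9).
Gabriel in UTC: 11:35-13:45, 16:10-18:00 (add 9h to convert from UTC-9).
Carol in UTC: 10:05-10:45, 12:00-13:25, 14:50-16:35 (subtract 4h to convert from UTC+4).
Clara in UTC: 11:05-11:50, 12:30-14:55, 17:30-18:00 (subtract 4h to convert from UTC+4).
Hana in UTC: 09:45-11:20, 12:40-15:35 (add 9h to convert from UTC-9).
Emeka in UTC: 11:45-13:25, 17:20-18:00 (subtract 4h to convert from UTC+4).
Quinn ∩ Gabriel: 12:10-13:45.
Quinn ∩ Gabriel ∩ Carol: 12:10-13:25.
Quinn ∩ Gabriel ∩ Carol ∩ Clara: 12:30-13:25.
Quinn ∩ Gabriel ∩ Carol ∩ Clara ∩ Hana: 12:40-13:25.
Quinn ∩ Gabriel ∩ Carol ∩ Clara ∩ Hana ∩ Emeka: 12:40-13:25.
Those are the intersection windows.
That's a single block of 45 minutes.

45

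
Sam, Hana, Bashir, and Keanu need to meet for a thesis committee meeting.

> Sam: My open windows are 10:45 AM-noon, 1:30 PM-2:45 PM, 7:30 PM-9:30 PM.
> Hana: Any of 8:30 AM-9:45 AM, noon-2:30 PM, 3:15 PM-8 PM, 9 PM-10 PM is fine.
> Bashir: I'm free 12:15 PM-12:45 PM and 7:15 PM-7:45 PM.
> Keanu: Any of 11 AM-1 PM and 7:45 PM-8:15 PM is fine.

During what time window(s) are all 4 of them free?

Sam ∩ Hana: 13:30-14:30, 19:30-20:00, 21:00-21:30.
Sam ∩ Hana ∩ Bashir: 19:30-19:45.
Sam ∩ Hana ∩ Bashir ∩ Keanu: ∅.
There is no time when everyone is free.

none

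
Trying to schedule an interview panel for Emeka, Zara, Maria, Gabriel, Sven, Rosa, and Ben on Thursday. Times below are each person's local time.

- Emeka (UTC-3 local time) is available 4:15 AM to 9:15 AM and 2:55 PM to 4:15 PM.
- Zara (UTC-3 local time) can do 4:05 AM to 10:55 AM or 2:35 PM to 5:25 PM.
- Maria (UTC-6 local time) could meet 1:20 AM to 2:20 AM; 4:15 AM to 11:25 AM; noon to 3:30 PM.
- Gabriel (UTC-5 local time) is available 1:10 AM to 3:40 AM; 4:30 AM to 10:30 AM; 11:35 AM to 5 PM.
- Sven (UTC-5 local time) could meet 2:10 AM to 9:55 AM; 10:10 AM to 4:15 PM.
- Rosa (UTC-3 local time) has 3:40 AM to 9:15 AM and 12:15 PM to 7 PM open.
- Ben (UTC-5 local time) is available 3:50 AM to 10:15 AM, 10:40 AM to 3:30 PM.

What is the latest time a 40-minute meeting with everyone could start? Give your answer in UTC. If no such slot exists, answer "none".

18:35

Emeka in UTC: 07:15-12:15, 17:55-19:15 (add 3h to convert from UTC-3).
Zara in UTC: 07:05-13:55, 17:35-20:25 (add 3h to convert from UTC-3).
Maria in UTC: 07:20-08:20, 10:15-17:25, 18:00-21:30 (add 6h to convert from UTC-6).
Gabriel in UTC: 06:10-08:40, 09:30-15:30, 16:35-22:00 (add 5h to convert from UTC-5).
Sven in UTC: 07:10-14:55, 15:10-21:15 (add 5h to convert from UTC-5).
Rosa in UTC: 06:40-12:15, 15:15-22:00 (add 3h to convert from UTC-3).
Ben in UTC: 08:50-15:15, 15:40-20:30 (add 5h to convert from UTC-5).
Emeka ∩ Zara: 07:15-12:15, 17:55-19:15.
Emeka ∩ Zara ∩ Maria: 07:20-08:20, 10:15-12:15, 18:00-19:15.
Emeka ∩ Zara ∩ Maria ∩ Gabriel: 07:20-08:20, 10:15-12:15, 18:00-19:15.
Emeka ∩ Zara ∩ Maria ∩ Gabriel ∩ Sven: 07:20-08:20, 10:15-12:15, 18:00-19:15.
Emeka ∩ Zara ∩ Maria ∩ Gabriel ∩ Sven ∩ Rosa: 07:20-08:20, 10:15-12:15, 18:00-19:15.
Emeka ∩ Zara ∩ Maria ∩ Gabriel ∩ Sven ∩ Rosa ∩ Ben: 10:15-12:15, 18:00-19:15.
Those are the intersection windows.
The last common window of at least 40 minutes is 18:00-19:15; a 40-minute meeting can start as late as 18:35 and still end by 19:15.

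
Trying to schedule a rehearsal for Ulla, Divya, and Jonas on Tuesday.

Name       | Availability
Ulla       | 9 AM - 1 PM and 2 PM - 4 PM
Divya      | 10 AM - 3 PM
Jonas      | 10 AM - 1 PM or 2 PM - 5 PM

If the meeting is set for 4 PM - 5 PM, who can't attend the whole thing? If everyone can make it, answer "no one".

Ulla: not fully free for 16:00-17:00. Divya: not fully free for 16:00-17:00. Jonas: free for 16:00-17:00.

Divya, Ulla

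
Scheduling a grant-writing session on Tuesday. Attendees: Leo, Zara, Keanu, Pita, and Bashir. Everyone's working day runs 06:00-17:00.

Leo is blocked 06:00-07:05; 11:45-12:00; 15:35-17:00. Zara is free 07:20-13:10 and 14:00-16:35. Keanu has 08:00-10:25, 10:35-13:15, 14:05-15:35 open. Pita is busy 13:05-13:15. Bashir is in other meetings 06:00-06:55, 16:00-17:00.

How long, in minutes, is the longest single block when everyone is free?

145

Leo free: 07:05-11:45, 12:00-15:35 (invert busy blocks within the working day).
Zara free: 07:20-13:10, 14:00-16:35.
Keanu free: 08:00-10:25, 10:35-13:15, 14:05-15:35.
Pita free: 06:00-13:05, 13:15-17:00 (invert busy blocks within the working day).
Bashir free: 06:55-16:00 (invert busy blocks within the working day).
Leo ∩ Zara: 07:20-11:45, 12:00-13:10, 14:00-15:35.
Leo ∩ Zara ∩ Keanu: 08:00-10:25, 10:35-11:45, 12:00-13:10, 14:05-15:35.
Leo ∩ Zara ∩ Keanu ∩ Pita: 08:00-10:25, 10:35-11:45, 12:00-13:05, 14:05-15:35.
Leo ∩ Zara ∩ Keanu ∩ Pita ∩ Bashir: 08:00-10:25, 10:35-11:45, 12:00-13:05, 14:05-15:35.
The longest is 08:00-10:25 at 145 minutes.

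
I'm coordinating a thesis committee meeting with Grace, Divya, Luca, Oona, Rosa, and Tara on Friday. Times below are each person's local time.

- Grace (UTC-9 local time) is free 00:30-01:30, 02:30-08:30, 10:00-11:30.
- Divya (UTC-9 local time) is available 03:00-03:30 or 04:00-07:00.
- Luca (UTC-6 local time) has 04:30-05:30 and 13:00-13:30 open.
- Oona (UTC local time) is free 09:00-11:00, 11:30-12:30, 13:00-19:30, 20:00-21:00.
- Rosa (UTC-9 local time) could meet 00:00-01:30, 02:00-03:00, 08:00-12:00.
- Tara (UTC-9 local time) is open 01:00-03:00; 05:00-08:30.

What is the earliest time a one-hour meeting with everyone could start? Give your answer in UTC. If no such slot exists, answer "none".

Grace in UTC: 09:30-10:30, 11:30-17:30, 19:00-20:30 (add 9h to convert from UTC-9).
Divya in UTC: 12:00-12:30, 13:00-16:00 (add 9h to convert from UTC-9).
Luca in UTC: 10:30-11:30, 19:00-19:30 (add 6h to convert from UTC-6).
Oona in UTC: 09:00-11:00, 11:30-12:30, 13:00-19:30, 20:00-21:00.
Rosa in UTC: 09:00-10:30, 11:00-12:00, 17:00-21:00 (add 9h to convert from UTC-9).
Tara in UTC: 10:00-12:00, 14:00-17:30 (add 9h to convert from UTC-9).
Grace ∩ Divya: 12:00-12:30, 13:00-16:00.
Grace ∩ Divya ∩ Luca: ∅.
Grace ∩ Divya ∩ Luca ∩ Oona: ∅.
Grace ∩ Divya ∩ Luca ∩ Oona ∩ Rosa: ∅.
Grace ∩ Divya ∩ Luca ∩ Oona ∩ Rosa ∩ Tara: ∅.
There is no time when everyone is free.
No common window is at least 60 minutes long.

none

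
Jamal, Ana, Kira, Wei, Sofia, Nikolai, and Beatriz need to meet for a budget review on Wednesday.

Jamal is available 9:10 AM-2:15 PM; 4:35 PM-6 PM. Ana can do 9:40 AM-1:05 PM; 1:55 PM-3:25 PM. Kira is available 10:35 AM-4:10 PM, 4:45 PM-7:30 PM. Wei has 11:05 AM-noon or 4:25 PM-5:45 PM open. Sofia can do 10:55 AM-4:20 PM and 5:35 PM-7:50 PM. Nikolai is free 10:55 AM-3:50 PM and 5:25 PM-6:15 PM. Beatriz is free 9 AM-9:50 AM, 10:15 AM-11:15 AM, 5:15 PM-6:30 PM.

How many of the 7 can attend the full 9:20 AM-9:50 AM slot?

2

Jamal and Beatriz can make the full 09:20-09:50 slot — that's 2.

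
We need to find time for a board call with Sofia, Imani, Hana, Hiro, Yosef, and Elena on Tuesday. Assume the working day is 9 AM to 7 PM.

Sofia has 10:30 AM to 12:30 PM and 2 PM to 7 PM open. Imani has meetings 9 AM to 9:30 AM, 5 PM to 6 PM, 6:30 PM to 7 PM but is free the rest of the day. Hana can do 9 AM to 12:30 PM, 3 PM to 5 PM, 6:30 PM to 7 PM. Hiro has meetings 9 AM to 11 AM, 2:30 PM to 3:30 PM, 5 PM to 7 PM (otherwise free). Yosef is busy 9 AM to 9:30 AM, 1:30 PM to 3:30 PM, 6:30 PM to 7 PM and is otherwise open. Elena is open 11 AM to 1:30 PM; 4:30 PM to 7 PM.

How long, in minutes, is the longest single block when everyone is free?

Sofia free: 10:30-12:30, 14:00-19:00.
Imani free: 09:30-17:00, 18:00-18:30 (invert busy blocks within the working day).
Hana free: 09:00-12:30, 15:00-17:00, 18:30-19:00.
Hiro free: 11:00-14:30, 15:30-17:00 (invert busy blocks within the working day).
Yosef free: 09:30-13:30, 15:30-18:30 (invert busy blocks within the working day).
Elena free: 11:00-13:30, 16:30-19:00.
Sofia ∩ Imani: 10:30-12:30, 14:00-17:00, 18:00-18:30.
Sofia ∩ Imani ∩ Hana: 10:30-12:30, 15:00-17:00.
Sofia ∩ Imani ∩ Hana ∩ Hiro: 11:00-12:30, 15:30-17:00.
Sofia ∩ Imani ∩ Hana ∩ Hiro ∩ Yosef: 11:00-12:30, 15:30-17:00.
Sofia ∩ Imani ∩ Hana ∩ Hiro ∩ Yosef ∩ Elena: 11:00-12:30, 16:30-17:00.
Those are the intersection windows.
The longest is 11:00-12:30 at 90 minutes.

90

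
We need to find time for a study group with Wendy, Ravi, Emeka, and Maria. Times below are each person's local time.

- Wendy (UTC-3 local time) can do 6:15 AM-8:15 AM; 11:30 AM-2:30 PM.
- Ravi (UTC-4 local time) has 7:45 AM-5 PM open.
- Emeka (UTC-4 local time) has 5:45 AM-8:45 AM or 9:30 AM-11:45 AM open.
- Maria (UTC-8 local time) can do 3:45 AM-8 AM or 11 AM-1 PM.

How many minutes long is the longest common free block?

75

Wendy in UTC: 09:15-11:15, 14:30-17:30 (add 3h to convert from UTC-3).
Ravi in UTC: 11:45-21:00 (add 4h to convert from UTC-4).
Emeka in UTC: 09:45-12:45, 13:30-15:45 (add 4h to convert from UTC-4).
Maria in UTC: 11:45-16:00, 19:00-21:00 (add 8h to convert from UTC-8).
Wendy ∩ Ravi: 14:30-17:30.
Wendy ∩ Ravi ∩ Emeka: 14:30-15:45.
Wendy ∩ Ravi ∩ Emeka ∩ Maria: 14:30-15:45.
The longest is 14:30-15:45 at 75 minutes.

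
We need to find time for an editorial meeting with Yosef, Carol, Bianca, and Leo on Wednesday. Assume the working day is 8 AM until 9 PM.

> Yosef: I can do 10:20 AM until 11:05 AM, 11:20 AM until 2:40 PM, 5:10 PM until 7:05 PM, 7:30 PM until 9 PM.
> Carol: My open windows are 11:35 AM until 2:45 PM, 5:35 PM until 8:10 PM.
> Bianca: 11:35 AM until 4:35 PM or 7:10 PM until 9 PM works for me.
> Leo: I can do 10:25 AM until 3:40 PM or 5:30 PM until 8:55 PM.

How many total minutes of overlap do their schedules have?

225

Yosef ∩ Carol: 11:35-14:40, 17:35-19:05, 19:30-20:10.
Yosef ∩ Carol ∩ Bianca: 11:35-14:40, 19:30-20:10.
Yosef ∩ Carol ∩ Bianca ∩ Leo: 11:35-14:40, 19:30-20:10.
Summing the common windows: 185 + 40 = 225 minutes.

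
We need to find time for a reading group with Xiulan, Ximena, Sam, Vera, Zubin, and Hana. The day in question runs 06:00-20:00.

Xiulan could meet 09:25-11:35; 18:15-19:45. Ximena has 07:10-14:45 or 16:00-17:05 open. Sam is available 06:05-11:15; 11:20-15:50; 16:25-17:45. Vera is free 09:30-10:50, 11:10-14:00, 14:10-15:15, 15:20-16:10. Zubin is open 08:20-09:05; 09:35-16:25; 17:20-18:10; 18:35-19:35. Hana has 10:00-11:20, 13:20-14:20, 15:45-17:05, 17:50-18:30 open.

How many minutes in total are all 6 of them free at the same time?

Xiulan ∩ Ximena: 09:25-11:35.
Xiulan ∩ Ximena ∩ Sam: 09:25-11:15, 11:20-11:35.
Xiulan ∩ Ximena ∩ Sam ∩ Vera: 09:30-10:50, 11:10-11:15, 11:20-11:35.
Xiulan ∩ Ximena ∩ Sam ∩ Vera ∩ Zubin: 09:35-10:50, 11:10-11:15, 11:20-11:35.
Xiulan ∩ Ximena ∩ Sam ∩ Vera ∩ Zubin ∩ Hana: 10:00-10:50, 11:10-11:15.
Summing the common windows: 50 + 5 = 55 minutes.

55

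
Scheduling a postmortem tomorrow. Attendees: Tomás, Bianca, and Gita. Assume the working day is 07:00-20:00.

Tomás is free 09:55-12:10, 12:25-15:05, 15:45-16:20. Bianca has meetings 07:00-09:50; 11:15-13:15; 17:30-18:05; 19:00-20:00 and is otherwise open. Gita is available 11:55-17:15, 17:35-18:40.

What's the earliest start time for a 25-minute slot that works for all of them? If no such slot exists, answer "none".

13:15

Tomás free: 09:55-12:10, 12:25-15:05, 15:45-16:20.
Bianca free: 09:50-11:15, 13:15-17:30, 18:05-19:00 (invert busy blocks within the working day).
Gita free: 11:55-17:15, 17:35-18:40.
Tomás ∩ Bianca: 09:55-11:15, 13:15-15:05, 15:45-16:20.
Tomás ∩ Bianca ∩ Gita: 13:15-15:05, 15:45-16:20.
The first common window of at least 25 minutes is 13:15-15:05, so the earliest start is 13:15.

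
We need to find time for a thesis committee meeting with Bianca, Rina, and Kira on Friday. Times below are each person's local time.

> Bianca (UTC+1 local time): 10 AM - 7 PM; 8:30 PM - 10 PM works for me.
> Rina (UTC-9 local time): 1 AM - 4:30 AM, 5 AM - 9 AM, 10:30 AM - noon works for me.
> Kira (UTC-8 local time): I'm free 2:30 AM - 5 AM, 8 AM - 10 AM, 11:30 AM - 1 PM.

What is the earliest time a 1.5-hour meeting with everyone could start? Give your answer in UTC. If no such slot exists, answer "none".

10:30

Bianca in UTC: 09:00-18:00, 19:30-21:00 (subtract 1h to convert from UTC+1).
Rina in UTC: 10:00-13:30, 14:00-18:00, 19:30-21:00 (add 9h to convert from UTC-9).
Kira in UTC: 10:30-13:00, 16:00-18:00, 19:30-21:00 (add 8h to convert from UTC-8).
Bianca ∩ Rina: 10:00-13:30, 14:00-18:00, 19:30-21:00.
Bianca ∩ Rina ∩ Kira: 10:30-13:00, 16:00-18:00, 19:30-21:00.
Those are the intersection windows.
The first common window of at least 90 minutes is 10:30-13:00, so the earliest start is 10:30.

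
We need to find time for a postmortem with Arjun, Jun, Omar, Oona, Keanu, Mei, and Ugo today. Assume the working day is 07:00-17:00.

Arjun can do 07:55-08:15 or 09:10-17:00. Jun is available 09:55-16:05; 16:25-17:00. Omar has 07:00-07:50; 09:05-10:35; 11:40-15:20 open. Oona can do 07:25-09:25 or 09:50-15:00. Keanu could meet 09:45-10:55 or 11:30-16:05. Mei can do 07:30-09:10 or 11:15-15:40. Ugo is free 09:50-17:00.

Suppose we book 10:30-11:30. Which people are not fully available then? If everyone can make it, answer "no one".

Arjun: free for 10:30-11:30. Jun: free for 10:30-11:30. Omar: not fully free for 10:30-11:30. Oona: free for 10:30-11:30. Keanu: not fully free for 10:30-11:30. Mei: not fully free for 10:30-11:30. Ugo: free for 10:30-11:30.

Keanu, Mei, Omar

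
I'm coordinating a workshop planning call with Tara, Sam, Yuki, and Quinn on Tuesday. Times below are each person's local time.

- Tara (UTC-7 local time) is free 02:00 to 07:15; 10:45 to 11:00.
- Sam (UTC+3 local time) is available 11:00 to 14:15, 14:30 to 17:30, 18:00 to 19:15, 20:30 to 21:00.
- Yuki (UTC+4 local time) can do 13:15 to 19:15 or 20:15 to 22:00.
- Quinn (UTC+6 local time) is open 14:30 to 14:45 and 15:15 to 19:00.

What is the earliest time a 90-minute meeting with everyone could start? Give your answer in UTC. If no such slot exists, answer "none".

09:15

Tara in UTC: 09:00-14:15, 17:45-18:00 (add 7h to convert from UTC-7).
Sam in UTC: 08:00-11:15, 11:30-14:30, 15:00-16:15, 17:30-18:00 (subtract 3h to convert from UTC+3).
Yuki in UTC: 09:15-15:15, 16:15-18:00 (subtract 4h to convert from UTC+4).
Quinn in UTC: 08:30-08:45, 09:15-13:00 (subtract 6h to convert from UTC+6).
Tara ∩ Sam: 09:00-11:15, 11:30-14:15, 17:45-18:00.
Tara ∩ Sam ∩ Yuki: 09:15-11:15, 11:30-14:15, 17:45-18:00.
Tara ∩ Sam ∩ Yuki ∩ Quinn: 09:15-11:15, 11:30-13:00.
The first common window of at least 90 minutes is 09:15-11:15, so the earliest start is 09:15.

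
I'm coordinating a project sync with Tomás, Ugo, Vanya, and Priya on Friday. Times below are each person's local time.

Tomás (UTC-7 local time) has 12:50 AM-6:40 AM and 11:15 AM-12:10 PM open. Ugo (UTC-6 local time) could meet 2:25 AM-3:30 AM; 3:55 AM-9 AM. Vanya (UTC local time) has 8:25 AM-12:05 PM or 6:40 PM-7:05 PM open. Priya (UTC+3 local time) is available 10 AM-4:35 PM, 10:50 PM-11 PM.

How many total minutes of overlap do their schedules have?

Tomás in UTC: 07:50-13:40, 18:15-19:10 (add 7h to convert from UTC-7).
Ugo in UTC: 08:25-09:30, 09:55-15:00 (add 6h to convert from UTC-6).
Vanya in UTC: 08:25-12:05, 18:40-19:05.
Priya in UTC: 07:00-13:35, 19:50-20:00 (subtract 3h to convert from UTC+3).
Tomás ∩ Ugo: 08:25-09:30, 09:55-13:40.
Tomás ∩ Ugo ∩ Vanya: 08:25-09:30, 09:55-12:05.
Tomás ∩ Ugo ∩ Vanya ∩ Priya: 08:25-09:30, 09:55-12:05.
So the common availability across everyone is 08:25-09:30, 09:55-12:05.
Summing the common windows: 65 + 130 = 195 minutes.

195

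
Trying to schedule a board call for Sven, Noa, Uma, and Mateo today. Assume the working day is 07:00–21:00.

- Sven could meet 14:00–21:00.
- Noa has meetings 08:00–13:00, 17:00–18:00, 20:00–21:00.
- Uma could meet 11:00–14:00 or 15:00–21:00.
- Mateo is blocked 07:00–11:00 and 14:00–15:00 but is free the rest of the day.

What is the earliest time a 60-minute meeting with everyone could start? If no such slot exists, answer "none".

Sven free: 14:00-21:00.
Noa free: 07:00-08:00, 13:00-17:00, 18:00-20:00 (invert busy blocks within the working day).
Uma free: 11:00-14:00, 15:00-21:00.
Mateo free: 11:00-14:00, 15:00-21:00 (invert busy blocks within the working day).
Sven ∩ Noa: 14:00-17:00, 18:00-20:00.
Sven ∩ Noa ∩ Uma: 15:00-17:00, 18:00-20:00.
Sven ∩ Noa ∩ Uma ∩ Mateo: 15:00-17:00, 18:00-20:00.
The first common window of at least 60 minutes is 15:00-17:00, so the earliest start is 15:00.

15:00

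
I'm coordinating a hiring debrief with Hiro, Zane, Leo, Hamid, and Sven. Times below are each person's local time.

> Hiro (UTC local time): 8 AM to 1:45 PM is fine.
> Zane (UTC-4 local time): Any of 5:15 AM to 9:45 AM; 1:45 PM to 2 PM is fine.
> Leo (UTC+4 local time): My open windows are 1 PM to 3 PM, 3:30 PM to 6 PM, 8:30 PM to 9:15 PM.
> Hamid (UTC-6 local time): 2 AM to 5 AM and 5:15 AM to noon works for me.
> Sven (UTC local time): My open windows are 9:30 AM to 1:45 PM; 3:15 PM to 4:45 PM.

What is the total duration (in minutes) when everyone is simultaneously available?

225

Hiro in UTC: 08:00-13:45.
Zane in UTC: 09:15-13:45, 17:45-18:00 (add 4h to convert from UTC-4).
Leo in UTC: 09:00-11:00, 11:30-14:00, 16:30-17:15 (subtract 4h to convert from UTC+4).
Hamid in UTC: 08:00-11:00, 11:15-18:00 (add 6h to convert from UTC-6).
Sven in UTC: 09:30-13:45, 15:15-16:45.
Hiro ∩ Zane: 09:15-13:45.
Hiro ∩ Zane ∩ Leo: 09:15-11:00, 11:30-13:45.
Hiro ∩ Zane ∩ Leo ∩ Hamid: 09:15-11:00, 11:30-13:45.
Hiro ∩ Zane ∩ Leo ∩ Hamid ∩ Sven: 09:30-11:00, 11:30-13:45.
Those are the intersection windows.
Summing the common windows: 90 + 135 = 225 minutes.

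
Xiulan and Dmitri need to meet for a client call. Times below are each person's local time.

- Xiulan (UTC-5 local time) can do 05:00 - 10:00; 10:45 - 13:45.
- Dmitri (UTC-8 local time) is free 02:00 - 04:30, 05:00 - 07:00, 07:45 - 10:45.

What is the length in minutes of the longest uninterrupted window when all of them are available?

Xiulan in UTC: 10:00-15:00, 15:45-18:45 (add 5h to convert from UTC-5).
Dmitri in UTC: 10:00-12:30, 13:00-15:00, 15:45-18:45 (add 8h to convert from UTC-8).
Xiulan ∩ Dmitri: 10:00-12:30, 13:00-15:00, 15:45-18:45.
Those are the intersection windows.
The longest is 15:45-18:45 at 180 minutes.

180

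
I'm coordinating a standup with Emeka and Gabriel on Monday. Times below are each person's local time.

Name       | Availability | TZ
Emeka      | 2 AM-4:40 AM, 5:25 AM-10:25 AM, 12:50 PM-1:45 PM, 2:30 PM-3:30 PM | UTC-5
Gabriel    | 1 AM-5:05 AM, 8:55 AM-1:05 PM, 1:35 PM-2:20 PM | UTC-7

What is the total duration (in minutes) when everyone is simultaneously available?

Emeka in UTC: 07:00-09:40, 10:25-15:25, 17:50-18:45, 19:30-20:30 (add 5h to convert from UTC-5).
Gabriel in UTC: 08:00-12:05, 15:55-20:05, 20:35-21:20 (add 7h to convert from UTC-7).
Emeka ∩ Gabriel: 08:00-09:40, 10:25-12:05, 17:50-18:45, 19:30-20:05.
Summing the common windows: 100 + 100 + 55 + 35 = 290 minutes.

290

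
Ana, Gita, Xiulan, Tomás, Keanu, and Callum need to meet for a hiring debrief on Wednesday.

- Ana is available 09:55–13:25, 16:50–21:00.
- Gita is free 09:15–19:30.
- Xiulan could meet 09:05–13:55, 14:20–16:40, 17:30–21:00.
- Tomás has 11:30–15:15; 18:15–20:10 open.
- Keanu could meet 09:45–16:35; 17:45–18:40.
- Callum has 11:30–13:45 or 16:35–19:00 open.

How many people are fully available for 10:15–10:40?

4

Ana, Gita, Xiulan, and Keanu can make the full 10:15-10:40 slot — that's 4.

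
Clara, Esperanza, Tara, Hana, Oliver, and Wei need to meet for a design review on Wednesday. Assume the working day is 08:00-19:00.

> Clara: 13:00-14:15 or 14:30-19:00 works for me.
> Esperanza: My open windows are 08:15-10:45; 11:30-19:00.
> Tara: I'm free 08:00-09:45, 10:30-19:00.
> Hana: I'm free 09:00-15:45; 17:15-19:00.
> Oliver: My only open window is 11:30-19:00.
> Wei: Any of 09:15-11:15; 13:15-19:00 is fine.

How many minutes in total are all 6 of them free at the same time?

Clara ∩ Esperanza: 13:00-14:15, 14:30-19:00.
Clara ∩ Esperanza ∩ Tara: 13:00-14:15, 14:30-19:00.
Clara ∩ Esperanza ∩ Tara ∩ Hana: 13:00-14:15, 14:30-15:45, 17:15-19:00.
Clara ∩ Esperanza ∩ Tara ∩ Hana ∩ Oliver: 13:00-14:15, 14:30-15:45, 17:15-19:00.
Clara ∩ Esperanza ∩ Tara ∩ Hana ∩ Oliver ∩ Wei: 13:15-14:15, 14:30-15:45, 17:15-19:00.
Those are the intersection windows.
Summing the common windows: 60 + 75 + 105 = 240 minutes.

240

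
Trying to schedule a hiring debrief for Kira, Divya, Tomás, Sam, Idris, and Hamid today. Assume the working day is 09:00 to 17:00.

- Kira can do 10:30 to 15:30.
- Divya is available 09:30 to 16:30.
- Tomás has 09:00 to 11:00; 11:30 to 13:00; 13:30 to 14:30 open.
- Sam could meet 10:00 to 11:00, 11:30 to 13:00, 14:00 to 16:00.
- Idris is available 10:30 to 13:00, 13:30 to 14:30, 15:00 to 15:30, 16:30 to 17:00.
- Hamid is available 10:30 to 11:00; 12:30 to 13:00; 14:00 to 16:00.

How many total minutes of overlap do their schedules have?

90

Kira ∩ Divya: 10:30-15:30.
Kira ∩ Divya ∩ Tomás: 10:30-11:00, 11:30-13:00, 13:30-14:30.
Kira ∩ Divya ∩ Tomás ∩ Sam: 10:30-11:00, 11:30-13:00, 14:00-14:30.
Kira ∩ Divya ∩ Tomás ∩ Sam ∩ Idris: 10:30-11:00, 11:30-13:00, 14:00-14:30.
Kira ∩ Divya ∩ Tomás ∩ Sam ∩ Idris ∩ Hamid: 10:30-11:00, 12:30-13:00, 14:00-14:30.
Summing the common windows: 30 + 30 + 30 = 90 minutes.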